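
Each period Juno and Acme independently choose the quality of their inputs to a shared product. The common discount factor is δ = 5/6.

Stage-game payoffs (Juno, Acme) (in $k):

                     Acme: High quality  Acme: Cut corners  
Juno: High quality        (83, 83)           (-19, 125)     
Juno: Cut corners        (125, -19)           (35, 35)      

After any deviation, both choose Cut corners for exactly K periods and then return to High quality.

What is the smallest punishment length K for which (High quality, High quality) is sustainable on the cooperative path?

Need Σ_{k=1}^{K} δ^k ≥ (125−83)/(83−35) = 0.8750 at δ = 5/6.
At K = 1 the sum is 0.8333 < 0.8750; at K = 2 it is 1.5278 ≥ 0.8750.
So the minimum punishment length is K = 2.

2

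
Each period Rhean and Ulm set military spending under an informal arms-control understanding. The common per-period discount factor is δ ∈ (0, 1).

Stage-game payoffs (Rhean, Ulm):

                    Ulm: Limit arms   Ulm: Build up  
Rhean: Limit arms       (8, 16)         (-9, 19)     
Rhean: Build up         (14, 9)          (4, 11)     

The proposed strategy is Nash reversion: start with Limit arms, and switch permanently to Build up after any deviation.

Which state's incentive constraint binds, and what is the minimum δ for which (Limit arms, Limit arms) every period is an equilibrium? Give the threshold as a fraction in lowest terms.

Rhean's threshold: (14−8)/(14−4) = 3/5.
Ulm's threshold: (19−16)/(19−11) = 3/8.
3/5 > 3/8, so Rhean binds and δ* = 3/5.

Rhean; δ ≥ 3/5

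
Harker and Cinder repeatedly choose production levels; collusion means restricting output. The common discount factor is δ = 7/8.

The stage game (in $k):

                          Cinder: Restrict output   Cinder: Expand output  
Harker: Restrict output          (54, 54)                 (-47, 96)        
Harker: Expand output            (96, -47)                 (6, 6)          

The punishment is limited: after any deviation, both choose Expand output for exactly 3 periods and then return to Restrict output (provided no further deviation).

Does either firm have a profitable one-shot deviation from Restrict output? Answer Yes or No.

IC: δ+…+δ^3 ≥ (96−54)/(54−6) = 7/8.
At δ = 7/8: partial sum = 2.3105 ≥ 0.8750. Cooperation sustainable.

No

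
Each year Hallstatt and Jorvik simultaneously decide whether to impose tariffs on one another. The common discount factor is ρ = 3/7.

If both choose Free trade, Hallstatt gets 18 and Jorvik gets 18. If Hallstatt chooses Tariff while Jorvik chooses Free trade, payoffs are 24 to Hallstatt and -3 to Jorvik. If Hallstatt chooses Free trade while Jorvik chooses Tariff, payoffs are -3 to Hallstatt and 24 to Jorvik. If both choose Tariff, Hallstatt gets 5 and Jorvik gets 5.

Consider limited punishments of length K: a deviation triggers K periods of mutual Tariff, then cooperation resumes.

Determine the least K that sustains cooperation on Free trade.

Need Σ_{k=1}^{K} ρ^k ≥ (24−18)/(18−5) = 0.4615 at ρ = 3/7.
At K = 1 the sum is 0.4286 < 0.4615; at K = 2 it is 0.6122 ≥ 0.4615.
So the minimum punishment length is K = 2.

2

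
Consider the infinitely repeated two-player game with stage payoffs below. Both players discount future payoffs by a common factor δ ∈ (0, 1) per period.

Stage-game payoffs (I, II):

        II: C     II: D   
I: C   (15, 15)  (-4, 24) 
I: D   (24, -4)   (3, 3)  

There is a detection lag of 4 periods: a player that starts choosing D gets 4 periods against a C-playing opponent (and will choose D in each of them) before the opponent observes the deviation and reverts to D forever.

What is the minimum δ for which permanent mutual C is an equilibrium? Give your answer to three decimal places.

0.809

Deviating for the 4 undetected periods gains 24−15 = 9 per period over cooperation, then loses 15−3 = 12 per period forever once punishment starts.
Gain: 9(1 + δ + … + δ^3); loss: 12·δ^4/(1−δ).
No profitable deviation ⇔ 9(1−δ^4) ≤ 12·δ^4, i.e. δ^4 ≥ 9/(9+12) = 3/7.
Hence δ ≥ (3/7)^(1/4) ≈ 0.809.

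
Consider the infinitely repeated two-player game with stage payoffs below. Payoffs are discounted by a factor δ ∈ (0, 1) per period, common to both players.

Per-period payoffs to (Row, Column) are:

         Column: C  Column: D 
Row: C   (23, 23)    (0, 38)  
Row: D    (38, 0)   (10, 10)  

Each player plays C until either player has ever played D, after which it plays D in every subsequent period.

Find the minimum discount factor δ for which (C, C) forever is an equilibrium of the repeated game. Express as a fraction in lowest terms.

Cooperation forever yields 23 each period: 23/(1−δ).
Deviating yields 38 once, then 10 forever: 38 + 10δ/(1−δ).
No profitable deviation requires 23/(1−δ) ≥ 38 + 10δ/(1−δ).
Multiplying by (1−δ): 23 ≥ 38(1−δ) + 10δ = 38 − 28δ.
So 28δ ≥ 15, i.e. δ ≥ 15/28.

15/28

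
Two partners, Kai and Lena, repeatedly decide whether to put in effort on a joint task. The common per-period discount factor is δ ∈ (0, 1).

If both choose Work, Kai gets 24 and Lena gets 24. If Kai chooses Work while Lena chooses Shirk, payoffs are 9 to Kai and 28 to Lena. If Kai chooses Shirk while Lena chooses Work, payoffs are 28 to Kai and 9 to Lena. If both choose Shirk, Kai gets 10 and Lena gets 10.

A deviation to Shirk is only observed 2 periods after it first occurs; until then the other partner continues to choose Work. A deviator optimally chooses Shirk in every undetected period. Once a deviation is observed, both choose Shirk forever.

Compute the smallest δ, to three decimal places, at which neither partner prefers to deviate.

The best deviation is to choose Shirk for all 2 undetected periods, earning 28 each, then 10 forever once detected.
Deviation value: 28(1−δ^2)/(1−δ) + 10δ^2/(1−δ); cooperation value: 24/(1−δ).
IC: 24 ≥ 28(1−δ^2) + 10δ^2 = 28 − 18δ^2.
So δ^2 ≥ 4/18 = 2/9, giving δ ≥ (2/9)^(1/2) ≈ 0.471.

0.471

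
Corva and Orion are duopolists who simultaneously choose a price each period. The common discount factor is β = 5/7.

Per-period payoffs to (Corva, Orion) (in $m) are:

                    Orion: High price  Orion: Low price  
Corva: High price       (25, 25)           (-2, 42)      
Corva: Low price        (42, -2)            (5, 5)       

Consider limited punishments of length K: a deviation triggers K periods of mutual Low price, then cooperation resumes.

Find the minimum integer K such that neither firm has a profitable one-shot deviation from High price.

IC: β(1−β^K)/(1−β) ≥ (42−25)/(25−5) = 17/20.
With β = 5/7: need 1 − β^K ≥ 17/20·(1−5/7)/(5/7), i.e. β^K ≤ 0.6600.
Since (5/7)^1 = 0.7143 and (5/7)^2 = 0.5102, the smallest such K is 2.

2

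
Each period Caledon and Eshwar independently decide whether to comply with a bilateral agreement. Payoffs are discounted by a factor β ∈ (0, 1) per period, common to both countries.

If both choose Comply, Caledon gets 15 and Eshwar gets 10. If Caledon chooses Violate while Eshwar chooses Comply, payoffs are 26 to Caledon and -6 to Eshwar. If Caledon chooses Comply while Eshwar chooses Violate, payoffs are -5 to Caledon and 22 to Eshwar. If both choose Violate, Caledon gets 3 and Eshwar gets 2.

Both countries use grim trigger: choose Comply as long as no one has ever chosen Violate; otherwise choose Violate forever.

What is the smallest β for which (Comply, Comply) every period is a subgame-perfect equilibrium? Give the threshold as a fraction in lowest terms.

Caledon: cooperation gives 15 each period; deviation gives 26 once then 3 forever.
  15/(1−β) ≥ 26 + 3β/(1−β) ⇒ β ≥ 11/23.
Eshwar: cooperation gives 10 each period; deviation gives 22 once then 2 forever.
  β ≥ 12/20 = 3/5.
Both must hold, so the binding constraint is Eshwar's: β ≥ 3/5.

3/5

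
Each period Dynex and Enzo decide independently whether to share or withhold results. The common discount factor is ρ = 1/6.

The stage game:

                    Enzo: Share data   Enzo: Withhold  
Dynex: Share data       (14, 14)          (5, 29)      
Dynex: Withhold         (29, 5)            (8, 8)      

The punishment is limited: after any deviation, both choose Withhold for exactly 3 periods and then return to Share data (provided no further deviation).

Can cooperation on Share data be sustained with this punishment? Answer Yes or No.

A one-shot deviation gives 29 now, then 8 for 3 periods, then back to 14.
Gain from deviating: (29−14) today; loss: (14−8) in each of the next 3 periods.
No-deviation condition: (14−8)(ρ+…+ρ^3) ≥ 29−14, i.e. ρ+…+ρ^3 ≥ 5/2.
At ρ = 1/6: ρ+…+ρ^3 = 0.1991 < 2.5000.
So cooperation is not sustainable.

No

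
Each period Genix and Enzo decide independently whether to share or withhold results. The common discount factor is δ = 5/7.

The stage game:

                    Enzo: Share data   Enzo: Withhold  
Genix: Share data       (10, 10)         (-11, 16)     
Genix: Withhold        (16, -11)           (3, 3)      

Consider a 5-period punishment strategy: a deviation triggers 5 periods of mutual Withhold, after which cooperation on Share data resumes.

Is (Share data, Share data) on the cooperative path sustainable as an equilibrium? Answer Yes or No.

Comparing payoff streams over the 6 periods until play realigns: cooperate → 10(1+δ+…+δ^5); deviate → 16 + 3(δ+…+δ^5).
Cooperation is sustained iff (10−3)(δ+…+δ^5) ≥ 16−10.
δ+…+δ^5 = 5/7·(1−(5/7)^5)/(1−5/7) = 2.0352, and (16−10)/(10−3) = 0.8571.
2.0352 ≥ 0.8571, so cooperation is sustainable.

Yes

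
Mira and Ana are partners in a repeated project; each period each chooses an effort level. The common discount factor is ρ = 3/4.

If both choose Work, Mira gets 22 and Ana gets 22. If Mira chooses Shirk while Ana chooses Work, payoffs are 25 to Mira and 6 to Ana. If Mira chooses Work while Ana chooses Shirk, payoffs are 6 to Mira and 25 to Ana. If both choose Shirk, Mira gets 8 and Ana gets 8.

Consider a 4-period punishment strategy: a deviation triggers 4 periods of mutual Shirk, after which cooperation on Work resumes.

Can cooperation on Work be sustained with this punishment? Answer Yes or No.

Comparing payoff streams over the 5 periods until play realigns: cooperate → 22(1+ρ+…+ρ^4); deviate → 25 + 8(ρ+…+ρ^4).
Cooperation is sustained iff (22−8)(ρ+…+ρ^4) ≥ 25−22.
ρ+…+ρ^4 = 3/4·(1−(3/4)^4)/(1−3/4) = 2.0508, and (25−22)/(22−8) = 0.2143.
2.0508 ≥ 0.2143, so cooperation is sustainable.

Yes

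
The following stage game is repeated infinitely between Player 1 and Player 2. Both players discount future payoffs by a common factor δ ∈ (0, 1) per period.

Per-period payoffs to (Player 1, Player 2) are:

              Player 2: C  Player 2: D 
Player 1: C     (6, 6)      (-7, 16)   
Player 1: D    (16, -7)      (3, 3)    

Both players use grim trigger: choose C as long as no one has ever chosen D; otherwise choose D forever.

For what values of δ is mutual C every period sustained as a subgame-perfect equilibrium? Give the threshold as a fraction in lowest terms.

Under grim trigger the critical discount factor is (T−C)/(T−P) with T = 16, C = 6, P = 3.
δ* = (16−6)/(16−3) = 10/13.

10/13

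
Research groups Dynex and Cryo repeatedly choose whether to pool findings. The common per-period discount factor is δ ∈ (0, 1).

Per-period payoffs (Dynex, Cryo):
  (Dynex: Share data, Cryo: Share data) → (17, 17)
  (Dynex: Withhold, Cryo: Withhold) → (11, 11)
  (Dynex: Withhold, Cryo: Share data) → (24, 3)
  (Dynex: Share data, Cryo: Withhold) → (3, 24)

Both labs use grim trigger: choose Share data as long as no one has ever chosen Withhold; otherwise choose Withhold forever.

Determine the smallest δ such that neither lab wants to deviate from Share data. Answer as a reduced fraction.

17/(1−δ) ≥ 24 + 11δ/(1−δ)
17 ≥ 24 − 13δ
δ ≥ 7/13.

7/13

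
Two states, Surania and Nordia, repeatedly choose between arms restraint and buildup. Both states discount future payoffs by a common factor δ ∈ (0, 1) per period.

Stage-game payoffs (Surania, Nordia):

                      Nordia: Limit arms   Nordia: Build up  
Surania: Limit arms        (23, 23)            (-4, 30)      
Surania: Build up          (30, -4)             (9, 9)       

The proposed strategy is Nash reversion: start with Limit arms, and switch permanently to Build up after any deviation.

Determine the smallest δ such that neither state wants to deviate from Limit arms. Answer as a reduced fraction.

1/3

Under grim trigger the critical discount factor is (T−C)/(T−P) with T = 30, C = 23, P = 9.
δ* = (30−23)/(30−9) = 7/21 = 1/3.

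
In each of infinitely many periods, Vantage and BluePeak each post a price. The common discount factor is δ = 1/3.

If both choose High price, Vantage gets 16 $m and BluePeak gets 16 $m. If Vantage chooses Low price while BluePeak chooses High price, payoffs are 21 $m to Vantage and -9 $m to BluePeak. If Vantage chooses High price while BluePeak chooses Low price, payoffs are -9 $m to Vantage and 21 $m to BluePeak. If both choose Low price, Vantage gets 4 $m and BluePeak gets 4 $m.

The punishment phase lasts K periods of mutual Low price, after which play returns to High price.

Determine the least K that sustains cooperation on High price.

2

No profitable deviation requires (16−4)(δ+…+δ^K) ≥ 21−16, i.e. δ+…+δ^K ≥ 5/12 ≈ 0.4167.
With δ = 1/3, the partial sums are K=1: 0.3333, K=2: 0.4444.
K = 2 is the first length at which the sum reaches 0.4167.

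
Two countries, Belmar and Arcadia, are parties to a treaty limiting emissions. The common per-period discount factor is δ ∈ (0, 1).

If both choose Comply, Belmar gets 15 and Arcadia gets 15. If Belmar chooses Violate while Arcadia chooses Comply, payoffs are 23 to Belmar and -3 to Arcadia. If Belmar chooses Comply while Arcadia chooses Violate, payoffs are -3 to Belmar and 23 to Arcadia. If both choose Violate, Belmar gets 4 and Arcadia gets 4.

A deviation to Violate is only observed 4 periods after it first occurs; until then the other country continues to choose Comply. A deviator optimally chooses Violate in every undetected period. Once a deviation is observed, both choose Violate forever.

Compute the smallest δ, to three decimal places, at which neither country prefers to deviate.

0.806

Deviating for the 4 undetected periods gains 23−15 = 8 per period over cooperation, then loses 15−4 = 11 per period forever once punishment starts.
Gain: 8(1 + δ + … + δ^3); loss: 11·δ^4/(1−δ).
No profitable deviation ⇔ 8(1−δ^4) ≤ 11·δ^4, i.e. δ^4 ≥ 8/(8+11) = 8/19.
Hence δ ≥ (8/19)^(1/4) ≈ 0.806.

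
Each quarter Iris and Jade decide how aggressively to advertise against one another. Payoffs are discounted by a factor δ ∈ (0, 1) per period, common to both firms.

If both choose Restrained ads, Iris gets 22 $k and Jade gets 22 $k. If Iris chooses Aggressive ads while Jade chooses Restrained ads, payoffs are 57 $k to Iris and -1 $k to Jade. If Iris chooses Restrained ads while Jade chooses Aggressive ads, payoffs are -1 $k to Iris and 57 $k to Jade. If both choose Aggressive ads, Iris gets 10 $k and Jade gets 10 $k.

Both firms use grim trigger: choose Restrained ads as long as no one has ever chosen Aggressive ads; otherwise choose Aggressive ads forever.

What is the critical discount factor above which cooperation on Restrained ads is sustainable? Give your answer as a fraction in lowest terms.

35/47

One-period gain from deviating is 57 − 22 = 35. The loss is 22 − 10 = 12 in every subsequent period, with present value 12·δ/(1−δ).
Deviation is unprofitable when 12·δ/(1−δ) ≥ 35, i.e. δ/(1−δ) ≥ 35/12.
Equivalently δ ≥ 35/(35+12) = 35/47.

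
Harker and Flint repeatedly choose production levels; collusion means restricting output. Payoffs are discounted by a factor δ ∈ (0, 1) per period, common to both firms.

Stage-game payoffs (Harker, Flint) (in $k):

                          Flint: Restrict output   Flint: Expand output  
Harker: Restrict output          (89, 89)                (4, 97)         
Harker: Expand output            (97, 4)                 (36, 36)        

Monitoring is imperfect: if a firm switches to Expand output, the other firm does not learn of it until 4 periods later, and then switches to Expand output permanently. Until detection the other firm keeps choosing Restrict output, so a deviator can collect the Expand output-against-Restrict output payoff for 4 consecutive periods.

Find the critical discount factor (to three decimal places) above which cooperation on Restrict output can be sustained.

0.602

The best deviation is to choose Expand output for all 4 undetected periods, earning 97 each, then 36 forever once detected.
Deviation value: 97(1−δ^4)/(1−δ) + 36δ^4/(1−δ); cooperation value: 89/(1−δ).
IC: 89 ≥ 97(1−δ^4) + 36δ^4 = 97 − 61δ^4.
So δ^4 ≥ 8/61, giving δ ≥ (8/61)^(1/4) ≈ 0.602.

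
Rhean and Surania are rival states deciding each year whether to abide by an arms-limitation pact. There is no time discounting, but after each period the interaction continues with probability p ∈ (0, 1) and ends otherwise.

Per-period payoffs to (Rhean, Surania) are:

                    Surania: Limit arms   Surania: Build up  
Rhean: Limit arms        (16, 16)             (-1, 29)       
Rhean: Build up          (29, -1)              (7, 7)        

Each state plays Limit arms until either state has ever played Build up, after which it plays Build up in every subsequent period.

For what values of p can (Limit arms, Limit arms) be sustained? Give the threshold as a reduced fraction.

Expected cooperation value is 16 + p·16 + p²·16 + … = 16/(1−p); deviation gives 29 + p·7/(1−p).
16 ≥ 29(1−p) + 7p ⇒ 22p ≥ 13 ⇒ p ≥ 13/22.

13/22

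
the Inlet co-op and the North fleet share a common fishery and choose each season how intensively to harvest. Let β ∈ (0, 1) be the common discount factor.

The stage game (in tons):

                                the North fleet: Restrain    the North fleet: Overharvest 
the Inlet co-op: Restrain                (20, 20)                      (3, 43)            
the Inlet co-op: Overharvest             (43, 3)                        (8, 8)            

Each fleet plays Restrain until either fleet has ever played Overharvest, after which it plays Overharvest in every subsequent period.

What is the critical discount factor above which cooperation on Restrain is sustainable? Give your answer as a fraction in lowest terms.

23/35

Under grim trigger the critical discount factor is (T−C)/(T−P) with T = 43, C = 20, P = 8.
β* = (43−20)/(43−8) = 23/35.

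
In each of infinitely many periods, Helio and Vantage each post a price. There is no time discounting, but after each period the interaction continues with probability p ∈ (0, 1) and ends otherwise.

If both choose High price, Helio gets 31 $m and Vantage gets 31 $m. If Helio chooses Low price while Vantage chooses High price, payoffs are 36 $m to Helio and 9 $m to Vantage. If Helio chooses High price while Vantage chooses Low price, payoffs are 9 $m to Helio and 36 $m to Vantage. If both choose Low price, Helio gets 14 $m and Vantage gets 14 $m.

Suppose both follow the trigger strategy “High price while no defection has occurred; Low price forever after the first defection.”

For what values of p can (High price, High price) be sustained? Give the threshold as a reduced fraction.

5/22

Expected cooperation value is 31 + p·31 + p²·31 + … = 31/(1−p); deviation gives 36 + p·14/(1−p).
31 ≥ 36(1−p) + 14p ⇒ 22p ≥ 5 ⇒ p ≥ 5/22.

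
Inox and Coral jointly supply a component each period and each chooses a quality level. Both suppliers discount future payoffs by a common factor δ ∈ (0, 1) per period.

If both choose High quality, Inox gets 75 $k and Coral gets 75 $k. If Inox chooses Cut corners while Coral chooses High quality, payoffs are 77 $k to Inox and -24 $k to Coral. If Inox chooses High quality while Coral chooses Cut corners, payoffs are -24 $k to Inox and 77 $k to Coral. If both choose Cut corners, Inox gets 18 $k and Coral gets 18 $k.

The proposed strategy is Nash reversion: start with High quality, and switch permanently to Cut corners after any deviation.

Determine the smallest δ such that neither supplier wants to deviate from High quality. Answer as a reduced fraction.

Under grim trigger the critical discount factor is (T−C)/(T−P) with T = 77, C = 75, P = 18.
δ* = (77−75)/(77−18) = 2/59.

2/59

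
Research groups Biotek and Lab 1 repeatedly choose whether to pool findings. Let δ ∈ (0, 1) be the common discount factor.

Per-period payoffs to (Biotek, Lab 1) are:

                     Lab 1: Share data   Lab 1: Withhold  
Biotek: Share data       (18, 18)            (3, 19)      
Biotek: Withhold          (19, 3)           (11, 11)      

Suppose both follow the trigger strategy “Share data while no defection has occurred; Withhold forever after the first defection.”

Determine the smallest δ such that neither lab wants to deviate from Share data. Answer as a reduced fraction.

1/8

One-period gain from deviating is 19 − 18 = 1. The loss is 18 − 11 = 7 in every subsequent period, with present value 7·δ/(1−δ).
Deviation is unprofitable when 7·δ/(1−δ) ≥ 1, i.e. δ/(1−δ) ≥ 1/7.
Equivalently δ ≥ 1/(1+7) = 1/8.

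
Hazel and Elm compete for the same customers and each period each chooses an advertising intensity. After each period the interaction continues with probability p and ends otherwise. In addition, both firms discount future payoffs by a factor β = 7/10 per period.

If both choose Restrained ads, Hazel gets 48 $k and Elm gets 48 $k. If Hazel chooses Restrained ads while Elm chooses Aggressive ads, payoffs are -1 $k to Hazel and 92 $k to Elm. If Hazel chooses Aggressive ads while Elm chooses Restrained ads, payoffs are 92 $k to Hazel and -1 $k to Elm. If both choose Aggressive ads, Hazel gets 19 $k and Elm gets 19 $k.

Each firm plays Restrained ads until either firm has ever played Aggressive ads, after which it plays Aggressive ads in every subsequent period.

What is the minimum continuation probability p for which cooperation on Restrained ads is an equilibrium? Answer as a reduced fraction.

Expected continuation weight on next period's payoff is β·p = 7/10·p, which plays the role of the discount factor.
Cooperation requires 7/10·p ≥ (92−48)/(92−19) = 44/73, hence p ≥ 440/511.

440/511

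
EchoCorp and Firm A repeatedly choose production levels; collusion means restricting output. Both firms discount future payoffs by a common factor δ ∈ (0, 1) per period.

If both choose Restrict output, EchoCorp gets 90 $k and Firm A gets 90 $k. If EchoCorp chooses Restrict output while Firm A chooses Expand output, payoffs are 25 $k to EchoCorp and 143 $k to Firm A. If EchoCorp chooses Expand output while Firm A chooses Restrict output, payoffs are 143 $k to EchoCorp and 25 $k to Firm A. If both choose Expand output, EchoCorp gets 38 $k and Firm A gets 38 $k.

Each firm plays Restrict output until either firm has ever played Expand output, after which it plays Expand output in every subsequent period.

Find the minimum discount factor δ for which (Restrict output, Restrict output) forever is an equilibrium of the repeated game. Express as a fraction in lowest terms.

One-period gain from deviating is 143 − 90 = 53. The loss is 90 − 38 = 52 in every subsequent period, with present value 52·δ/(1−δ).
Deviation is unprofitable when 52·δ/(1−δ) ≥ 53, i.e. δ/(1−δ) ≥ 53/52.
Equivalently δ ≥ 53/(53+52) = 53/105.

53/105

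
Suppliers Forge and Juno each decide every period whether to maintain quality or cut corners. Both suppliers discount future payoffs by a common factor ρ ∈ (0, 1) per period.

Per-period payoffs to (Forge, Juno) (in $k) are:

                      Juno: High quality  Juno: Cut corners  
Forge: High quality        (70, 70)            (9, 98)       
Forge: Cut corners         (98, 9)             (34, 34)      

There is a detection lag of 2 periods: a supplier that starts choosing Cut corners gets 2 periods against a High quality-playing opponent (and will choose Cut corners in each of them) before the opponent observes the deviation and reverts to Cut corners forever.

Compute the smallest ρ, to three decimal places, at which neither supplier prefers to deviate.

0.661

Deviating for the 2 undetected periods gains 98−70 = 28 per period over cooperation, then loses 70−34 = 36 per period forever once punishment starts.
Gain: 28(1 + ρ + … + ρ^1); loss: 36·ρ^2/(1−ρ).
No profitable deviation ⇔ 28(1−ρ^2) ≤ 36·ρ^2, i.e. ρ^2 ≥ 28/(28+36) = 7/16.
Hence ρ ≥ (7/16)^(1/2) ≈ 0.661.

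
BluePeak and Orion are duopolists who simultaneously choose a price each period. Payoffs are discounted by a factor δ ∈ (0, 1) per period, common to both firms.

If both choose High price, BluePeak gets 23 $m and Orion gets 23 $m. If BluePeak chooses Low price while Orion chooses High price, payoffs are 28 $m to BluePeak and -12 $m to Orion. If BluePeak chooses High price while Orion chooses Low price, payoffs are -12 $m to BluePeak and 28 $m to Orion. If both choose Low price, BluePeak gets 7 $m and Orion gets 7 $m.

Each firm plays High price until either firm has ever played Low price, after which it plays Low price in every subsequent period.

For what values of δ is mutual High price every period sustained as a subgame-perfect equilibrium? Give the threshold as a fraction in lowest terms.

5/21

Under grim trigger the critical discount factor is (T−C)/(T−P) with T = 28, C = 23, P = 7.
δ* = (28−23)/(28−7) = 5/21.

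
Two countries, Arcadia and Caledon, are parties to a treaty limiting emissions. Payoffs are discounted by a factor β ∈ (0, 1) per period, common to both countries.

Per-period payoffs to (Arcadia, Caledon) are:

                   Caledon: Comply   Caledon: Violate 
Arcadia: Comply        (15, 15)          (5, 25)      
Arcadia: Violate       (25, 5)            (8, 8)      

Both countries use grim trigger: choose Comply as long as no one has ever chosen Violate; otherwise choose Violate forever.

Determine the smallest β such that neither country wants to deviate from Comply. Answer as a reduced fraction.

15/(1−β) ≥ 25 + 8β/(1−β)
15 ≥ 25 − 17β
β ≥ 10/17.

10/17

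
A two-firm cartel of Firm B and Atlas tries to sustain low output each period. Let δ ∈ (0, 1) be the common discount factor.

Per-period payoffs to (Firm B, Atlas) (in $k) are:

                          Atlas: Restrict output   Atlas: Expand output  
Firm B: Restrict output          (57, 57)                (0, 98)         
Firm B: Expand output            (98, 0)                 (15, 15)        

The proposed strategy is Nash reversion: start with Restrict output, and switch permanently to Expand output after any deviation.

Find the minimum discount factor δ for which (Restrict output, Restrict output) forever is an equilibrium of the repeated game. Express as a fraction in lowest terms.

57/(1−δ) ≥ 98 + 15δ/(1−δ)
57 ≥ 98 − 83δ
δ ≥ 41/83.

41/83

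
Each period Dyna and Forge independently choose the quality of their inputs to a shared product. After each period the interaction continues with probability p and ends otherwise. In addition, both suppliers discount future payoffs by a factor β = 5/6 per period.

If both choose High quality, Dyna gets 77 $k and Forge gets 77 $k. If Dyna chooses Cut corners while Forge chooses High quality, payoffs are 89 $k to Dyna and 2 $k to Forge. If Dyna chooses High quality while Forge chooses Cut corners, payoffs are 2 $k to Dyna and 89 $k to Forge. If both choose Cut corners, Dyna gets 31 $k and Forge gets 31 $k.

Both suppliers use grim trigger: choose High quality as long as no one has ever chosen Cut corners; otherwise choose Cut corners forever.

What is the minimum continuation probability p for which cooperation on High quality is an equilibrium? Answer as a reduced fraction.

With continuation probability p and discount β, the effective per-period discount factor is βp.
Grim-trigger IC: βp ≥ (89−77)/(89−31) = 6/29.
So p ≥ (6/29)/(5/6) = 36/145.

36/145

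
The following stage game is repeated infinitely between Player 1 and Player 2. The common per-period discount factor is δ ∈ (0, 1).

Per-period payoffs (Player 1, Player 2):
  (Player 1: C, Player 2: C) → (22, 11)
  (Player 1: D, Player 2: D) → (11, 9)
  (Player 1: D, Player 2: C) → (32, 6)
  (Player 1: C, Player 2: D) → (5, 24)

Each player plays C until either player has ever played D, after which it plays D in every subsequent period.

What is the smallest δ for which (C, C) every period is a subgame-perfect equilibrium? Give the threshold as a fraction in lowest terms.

Player 1's threshold: (32−22)/(32−11) = 10/21.
Player 2's threshold: (24−11)/(24−9) = 13/15.
10/21 < 13/15, so Player 2 binds and δ* = 13/15.

13/15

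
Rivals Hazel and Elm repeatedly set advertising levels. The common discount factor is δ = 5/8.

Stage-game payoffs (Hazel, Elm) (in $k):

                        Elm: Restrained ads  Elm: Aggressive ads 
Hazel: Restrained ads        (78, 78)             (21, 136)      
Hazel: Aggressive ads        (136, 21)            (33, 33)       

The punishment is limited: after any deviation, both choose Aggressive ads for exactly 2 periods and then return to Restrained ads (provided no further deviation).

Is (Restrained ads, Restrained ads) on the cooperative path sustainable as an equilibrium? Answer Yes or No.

Comparing payoff streams over the 3 periods until play realigns: cooperate → 78(1+δ+…+δ^2); deviate → 136 + 33(δ+…+δ^2).
Cooperation is sustained iff (78−33)(δ+…+δ^2) ≥ 136−78.
δ+…+δ^2 = 5/8·(1−(5/8)^2)/(1−5/8) = 1.0156, and (136−78)/(78−33) = 1.2889.
1.0156 < 1.2889, so cooperation is not sustainable.

No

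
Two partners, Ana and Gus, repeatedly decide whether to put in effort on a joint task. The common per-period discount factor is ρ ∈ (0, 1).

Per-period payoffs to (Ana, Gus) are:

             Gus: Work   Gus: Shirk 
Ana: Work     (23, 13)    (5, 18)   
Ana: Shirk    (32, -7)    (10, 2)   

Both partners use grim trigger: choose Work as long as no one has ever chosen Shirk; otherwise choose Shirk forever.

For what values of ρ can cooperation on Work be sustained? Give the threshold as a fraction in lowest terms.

For Ana: deviation gain 32−23 = 9, per-period punishment loss 23−10 = 13. IC gives ρ ≥ 9/22.
For Gus: gain 5, loss 11 per period, so ρ ≥ 5/16.
The tighter constraint is Ana's, so cooperation needs ρ ≥ 9/22.

9/22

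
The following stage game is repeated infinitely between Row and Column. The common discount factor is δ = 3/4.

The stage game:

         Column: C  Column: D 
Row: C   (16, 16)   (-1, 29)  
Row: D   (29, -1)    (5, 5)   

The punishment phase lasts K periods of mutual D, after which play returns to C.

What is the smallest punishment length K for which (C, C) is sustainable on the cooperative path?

2

No profitable deviation requires (16−5)(δ+…+δ^K) ≥ 29−16, i.e. δ+…+δ^K ≥ 13/11 ≈ 1.1818.
With δ = 3/4, the partial sums are K=1: 0.7500, K=2: 1.3125.
K = 2 is the first length at which the sum reaches 1.1818.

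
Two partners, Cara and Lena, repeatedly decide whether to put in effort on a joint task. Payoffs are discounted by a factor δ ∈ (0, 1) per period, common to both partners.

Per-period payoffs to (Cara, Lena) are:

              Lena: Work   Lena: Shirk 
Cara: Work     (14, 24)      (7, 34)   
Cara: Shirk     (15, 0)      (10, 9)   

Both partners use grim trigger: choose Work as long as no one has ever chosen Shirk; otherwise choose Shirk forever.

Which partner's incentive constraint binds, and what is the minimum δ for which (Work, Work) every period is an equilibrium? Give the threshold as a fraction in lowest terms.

Cara's threshold: (15−14)/(15−10) = 1/5.
Lena's threshold: (34−24)/(34−9) = 2/5.
1/5 < 2/5, so Lena binds and δ* = 2/5.

Lena; δ ≥ 2/5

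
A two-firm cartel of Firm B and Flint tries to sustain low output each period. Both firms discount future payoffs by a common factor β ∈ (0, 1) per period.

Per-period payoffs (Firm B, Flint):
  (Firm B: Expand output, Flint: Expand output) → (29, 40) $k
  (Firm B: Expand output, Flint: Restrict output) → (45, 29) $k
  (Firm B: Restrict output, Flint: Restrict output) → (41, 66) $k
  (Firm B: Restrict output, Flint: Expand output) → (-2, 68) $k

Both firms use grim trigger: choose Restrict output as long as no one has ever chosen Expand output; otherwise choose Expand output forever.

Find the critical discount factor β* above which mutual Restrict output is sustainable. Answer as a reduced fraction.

1/4

Firm B's threshold: (45−41)/(45−29) = 1/4.
Flint's threshold: (68−66)/(68−40) = 1/14.
1/4 > 1/14, so Firm B binds and β* = 1/4.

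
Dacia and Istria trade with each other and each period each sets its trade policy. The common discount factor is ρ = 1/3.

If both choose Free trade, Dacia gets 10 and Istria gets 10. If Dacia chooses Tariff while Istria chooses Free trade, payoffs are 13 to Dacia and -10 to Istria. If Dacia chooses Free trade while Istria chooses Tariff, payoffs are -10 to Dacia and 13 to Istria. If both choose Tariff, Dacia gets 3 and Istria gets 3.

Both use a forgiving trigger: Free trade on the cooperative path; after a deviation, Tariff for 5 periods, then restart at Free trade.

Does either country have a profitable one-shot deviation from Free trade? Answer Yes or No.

No

Comparing payoff streams over the 6 periods until play realigns: cooperate → 10(1+ρ+…+ρ^5); deviate → 13 + 3(ρ+…+ρ^5).
Cooperation is sustained iff (10−3)(ρ+…+ρ^5) ≥ 13−10.
ρ+…+ρ^5 = 1/3·(1−(1/3)^5)/(1−1/3) = 0.4979, and (13−10)/(10−3) = 0.4286.
0.4979 ≥ 0.4286, so cooperation is sustainable.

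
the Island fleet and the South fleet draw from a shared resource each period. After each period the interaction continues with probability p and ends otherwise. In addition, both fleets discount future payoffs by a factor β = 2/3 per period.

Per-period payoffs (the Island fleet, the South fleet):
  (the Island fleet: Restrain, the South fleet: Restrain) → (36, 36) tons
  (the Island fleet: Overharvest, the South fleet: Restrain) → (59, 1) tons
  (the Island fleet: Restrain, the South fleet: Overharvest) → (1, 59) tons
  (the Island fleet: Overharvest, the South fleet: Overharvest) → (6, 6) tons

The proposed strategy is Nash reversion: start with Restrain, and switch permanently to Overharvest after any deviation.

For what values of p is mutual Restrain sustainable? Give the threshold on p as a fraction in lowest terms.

69/106

Expected continuation weight on next period's payoff is β·p = 2/3·p, which plays the role of the discount factor.
Cooperation requires 2/3·p ≥ (59−36)/(59−6) = 23/53, hence p ≥ 69/106.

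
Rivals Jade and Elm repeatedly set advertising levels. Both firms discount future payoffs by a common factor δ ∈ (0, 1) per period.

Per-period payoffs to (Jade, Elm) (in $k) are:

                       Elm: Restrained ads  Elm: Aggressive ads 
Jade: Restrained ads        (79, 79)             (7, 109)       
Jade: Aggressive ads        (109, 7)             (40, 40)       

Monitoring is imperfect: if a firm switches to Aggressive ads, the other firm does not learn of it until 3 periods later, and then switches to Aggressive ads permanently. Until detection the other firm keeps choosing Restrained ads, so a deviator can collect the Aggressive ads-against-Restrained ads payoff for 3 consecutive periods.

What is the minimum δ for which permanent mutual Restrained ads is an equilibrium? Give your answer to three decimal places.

0.758

A deviator earns 109 for 3 periods, then 40 forever; cooperating earns 79 forever. Multiplying the IC by (1−δ):
79 ≥ 109(1−δ^3) + 40δ^3, so 69·δ^3 ≥ 30 and δ^3 ≥ 10/23.
δ ≥ (10/23)^(1/3) ≈ 0.758.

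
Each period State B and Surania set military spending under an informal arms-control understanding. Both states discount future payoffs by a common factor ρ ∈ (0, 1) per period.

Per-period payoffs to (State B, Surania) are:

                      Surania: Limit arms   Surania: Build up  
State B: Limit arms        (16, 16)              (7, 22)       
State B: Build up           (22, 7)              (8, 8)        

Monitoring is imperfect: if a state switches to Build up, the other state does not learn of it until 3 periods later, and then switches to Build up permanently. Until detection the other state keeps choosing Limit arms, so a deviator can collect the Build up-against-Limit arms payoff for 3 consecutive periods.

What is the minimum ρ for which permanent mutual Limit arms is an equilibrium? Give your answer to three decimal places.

0.754

A deviator earns 22 for 3 periods, then 8 forever; cooperating earns 16 forever. Multiplying the IC by (1−ρ):
16 ≥ 22(1−ρ^3) + 8ρ^3, so 14·ρ^3 ≥ 6 and ρ^3 ≥ 3/7.
ρ ≥ (3/7)^(1/3) ≈ 0.754.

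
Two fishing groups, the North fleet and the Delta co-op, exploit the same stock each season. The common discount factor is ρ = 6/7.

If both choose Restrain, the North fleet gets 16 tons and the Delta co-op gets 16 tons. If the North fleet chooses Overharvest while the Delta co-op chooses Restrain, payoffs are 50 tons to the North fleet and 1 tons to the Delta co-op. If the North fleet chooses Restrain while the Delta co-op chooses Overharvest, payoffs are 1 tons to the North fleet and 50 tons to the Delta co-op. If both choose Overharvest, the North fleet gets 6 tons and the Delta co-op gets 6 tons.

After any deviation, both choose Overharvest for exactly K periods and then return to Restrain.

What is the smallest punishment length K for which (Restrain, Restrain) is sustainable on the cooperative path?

No profitable deviation requires (16−6)(ρ+…+ρ^K) ≥ 50−16, i.e. ρ+…+ρ^K ≥ 17/5 ≈ 3.4000.
With ρ = 6/7, the partial sums are K=1: 0.8571, K=2: 1.5918, K=3: 2.2216, K=4: 2.7613, K=5: 3.2240, K=6: 3.6206.
K = 6 is the first length at which the sum reaches 3.4000.

6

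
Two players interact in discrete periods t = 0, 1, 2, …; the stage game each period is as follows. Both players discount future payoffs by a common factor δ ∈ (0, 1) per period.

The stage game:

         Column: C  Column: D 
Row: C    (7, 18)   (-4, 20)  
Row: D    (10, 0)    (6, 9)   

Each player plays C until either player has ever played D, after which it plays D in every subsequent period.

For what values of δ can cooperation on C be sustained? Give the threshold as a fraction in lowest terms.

3/4

For Row: deviation gain 10−7 = 3, per-period punishment loss 7−6 = 1. IC gives δ ≥ 3/4.
For Column: gain 2, loss 9 per period, so δ ≥ 2/11.
The tighter constraint is Row's, so cooperation needs δ ≥ 3/4.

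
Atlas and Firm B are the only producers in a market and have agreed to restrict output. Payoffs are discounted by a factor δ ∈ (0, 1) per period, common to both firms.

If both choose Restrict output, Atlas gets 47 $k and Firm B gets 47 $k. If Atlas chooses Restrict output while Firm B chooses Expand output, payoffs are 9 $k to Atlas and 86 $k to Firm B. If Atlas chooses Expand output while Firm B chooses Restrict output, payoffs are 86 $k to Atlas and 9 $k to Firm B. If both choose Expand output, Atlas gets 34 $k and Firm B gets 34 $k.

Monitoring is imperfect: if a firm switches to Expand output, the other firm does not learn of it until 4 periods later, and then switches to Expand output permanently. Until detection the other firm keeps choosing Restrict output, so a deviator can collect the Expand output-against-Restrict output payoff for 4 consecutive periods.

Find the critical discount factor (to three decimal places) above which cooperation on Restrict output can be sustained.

The best deviation is to choose Expand output for all 4 undetected periods, earning 86 each, then 34 forever once detected.
Deviation value: 86(1−δ^4)/(1−δ) + 34δ^4/(1−δ); cooperation value: 47/(1−δ).
IC: 47 ≥ 86(1−δ^4) + 34δ^4 = 86 − 52δ^4.
So δ^4 ≥ 39/52 = 3/4, giving δ ≥ (3/4)^(1/4) ≈ 0.931.

0.931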